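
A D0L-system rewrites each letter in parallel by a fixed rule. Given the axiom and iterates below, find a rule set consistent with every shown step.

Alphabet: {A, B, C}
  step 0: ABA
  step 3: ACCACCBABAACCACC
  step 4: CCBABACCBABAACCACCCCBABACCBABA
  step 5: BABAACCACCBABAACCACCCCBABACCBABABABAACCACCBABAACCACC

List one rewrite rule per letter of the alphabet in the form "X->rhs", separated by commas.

  step 4 ⇒ step 5: CCBABACCBABAACCACCCCBABACCBABA ⇒ BA·BA·A·CC·A·CC·BA·BA·A·CC·A·CC·CC·BA·BA·CC·BA·BA·BA·BA·A·CC·A·CC·BA·BA·A·CC·A·CC
    A ↦ CC
    B ↦ A
    C ↦ BA

A->CC, B->A, C->BA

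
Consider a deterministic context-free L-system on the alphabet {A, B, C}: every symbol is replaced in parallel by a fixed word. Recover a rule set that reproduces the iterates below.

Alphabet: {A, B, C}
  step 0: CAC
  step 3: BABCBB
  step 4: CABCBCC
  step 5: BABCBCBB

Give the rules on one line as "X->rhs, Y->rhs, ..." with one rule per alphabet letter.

A->AB, B->C, C->B

  step 4 ⇒ step 5: CABCBCC ⇒ B·AB·C·B·C·B·B
    A ↦ AB
    B ↦ C
    C ↦ B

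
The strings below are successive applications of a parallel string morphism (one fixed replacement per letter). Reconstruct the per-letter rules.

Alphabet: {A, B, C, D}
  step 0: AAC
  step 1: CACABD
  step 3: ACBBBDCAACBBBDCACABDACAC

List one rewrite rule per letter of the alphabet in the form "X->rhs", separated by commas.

  step 0 ⇒ step 1: AAC ⇒ CA·CA·BD
    A ↦ CA
    C ↦ BD
    B ↦ AC  (constrained at step 1)
    D ↦ BB  (constrained at step 1)

A->CA, B->AC, C->BD, D->BB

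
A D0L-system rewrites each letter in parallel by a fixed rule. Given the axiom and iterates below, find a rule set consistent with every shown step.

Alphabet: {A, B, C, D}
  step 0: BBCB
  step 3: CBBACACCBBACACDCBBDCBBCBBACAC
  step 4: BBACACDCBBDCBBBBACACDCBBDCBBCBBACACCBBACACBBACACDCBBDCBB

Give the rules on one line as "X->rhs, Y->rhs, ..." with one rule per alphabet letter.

A->DC, B->AC, C->BB, D->C

  step 3 ⇒ step 4: CBBACACCBBACACDCBBDCBBCBBACAC ⇒ BB·AC·AC·DC·BB·DC·BB·BB·AC·AC·DC·BB·DC·BB·C·BB·AC·AC·C·BB·AC·AC·BB·AC·AC·DC·BB·DC·BB
    A ↦ DC
    B ↦ AC
    C ↦ BB
    D ↦ C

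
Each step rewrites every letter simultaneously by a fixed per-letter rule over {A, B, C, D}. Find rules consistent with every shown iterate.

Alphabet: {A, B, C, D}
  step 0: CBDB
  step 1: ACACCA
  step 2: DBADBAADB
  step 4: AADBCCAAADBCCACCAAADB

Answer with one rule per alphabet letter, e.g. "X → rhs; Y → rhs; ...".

  step 1 ⇒ step 2: ACACCA ⇒ DB·A·DB·A·A·DB
    A ↦ DB
    C ↦ A
  step 0 ⇒ step 1: CBDB ⇒ A·CA·C·CA
    B ↦ CA
  step 0 ⇒ step 1: CBDB ⇒ A·CA·C·CA
    D ↦ C

A->DB, B->CA, C->A, D->C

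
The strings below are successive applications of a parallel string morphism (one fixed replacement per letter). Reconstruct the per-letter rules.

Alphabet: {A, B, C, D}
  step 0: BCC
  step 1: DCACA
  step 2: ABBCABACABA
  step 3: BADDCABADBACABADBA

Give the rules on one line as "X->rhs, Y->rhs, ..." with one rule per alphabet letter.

A->BA, B->D, C->CA, D->ABB

  step 2 ⇒ step 3: ABBCABACABA ⇒ BA·D·D·CA·BA·D·BA·CA·BA·D·BA
    A ↦ BA
    B ↦ D
    C ↦ CA
  step 1 ⇒ step 2: DCACA ⇒ ABB·CA·BA·CA·BA
    D ↦ ABB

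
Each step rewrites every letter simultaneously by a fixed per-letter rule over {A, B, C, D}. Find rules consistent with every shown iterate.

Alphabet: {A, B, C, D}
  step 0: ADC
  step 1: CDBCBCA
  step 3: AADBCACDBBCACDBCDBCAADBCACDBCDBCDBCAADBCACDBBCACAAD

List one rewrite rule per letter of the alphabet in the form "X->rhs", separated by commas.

A->CDB, B->AAD, C->BCA, D->C

  step 0 ⇒ step 1: ADC ⇒ CDB·C·BCA
    A ↦ CDB
    C ↦ BCA
    D ↦ C
    B ↦ AAD  (constrained at step 1)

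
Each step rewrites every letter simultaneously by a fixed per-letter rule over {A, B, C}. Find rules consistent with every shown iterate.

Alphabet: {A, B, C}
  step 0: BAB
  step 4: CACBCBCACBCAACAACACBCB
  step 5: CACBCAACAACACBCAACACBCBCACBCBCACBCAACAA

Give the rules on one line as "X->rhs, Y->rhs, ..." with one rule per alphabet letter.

  step 4 ⇒ step 5: CACBCBCACBCAACAACACBCB ⇒ CA·CB·CA·A·CA·A·CA·CB·CA·A·CA·CB·CB·CA·CB·CB·CA·CB·CA·A·CA·A
    A ↦ CB
    B ↦ A
    C ↦ CA

A->CB, B->A, C->CA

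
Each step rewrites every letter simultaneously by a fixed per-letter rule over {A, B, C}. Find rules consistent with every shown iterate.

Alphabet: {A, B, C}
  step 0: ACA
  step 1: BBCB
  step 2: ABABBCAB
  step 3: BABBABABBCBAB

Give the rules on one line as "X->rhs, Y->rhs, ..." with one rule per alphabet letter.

A->B, B->AB, C->BC

  step 2 ⇒ step 3: ABABBCAB ⇒ B·AB·B·AB·AB·BC·B·AB
    A ↦ B
    B ↦ AB
    C ↦ BC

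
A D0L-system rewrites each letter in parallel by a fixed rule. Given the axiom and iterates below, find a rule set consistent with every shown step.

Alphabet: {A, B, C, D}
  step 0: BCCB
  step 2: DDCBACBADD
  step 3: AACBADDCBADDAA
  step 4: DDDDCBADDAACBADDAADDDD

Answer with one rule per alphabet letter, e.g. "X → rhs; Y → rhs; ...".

A->DD, B->A, C->CB, D->A

  step 3 ⇒ step 4: AACBADDCBADDAA ⇒ DD·DD·CB·A·DD·A·A·CB·A·DD·A·A·DD·DD
    A ↦ DD
    B ↦ A
    C ↦ CB
    D ↦ A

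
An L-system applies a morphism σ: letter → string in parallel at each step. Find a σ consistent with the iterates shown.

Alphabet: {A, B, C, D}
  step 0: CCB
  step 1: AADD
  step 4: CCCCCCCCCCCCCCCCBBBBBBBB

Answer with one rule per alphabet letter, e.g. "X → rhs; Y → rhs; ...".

  step 0 ⇒ step 1: CCB ⇒ A·A·DD
    B ↦ DD
    C ↦ A
    A ↦ BB  (constrained at step 1)
    D ↦ CC  (constrained at step 1)

A->BB, B->DD, C->A, D->CC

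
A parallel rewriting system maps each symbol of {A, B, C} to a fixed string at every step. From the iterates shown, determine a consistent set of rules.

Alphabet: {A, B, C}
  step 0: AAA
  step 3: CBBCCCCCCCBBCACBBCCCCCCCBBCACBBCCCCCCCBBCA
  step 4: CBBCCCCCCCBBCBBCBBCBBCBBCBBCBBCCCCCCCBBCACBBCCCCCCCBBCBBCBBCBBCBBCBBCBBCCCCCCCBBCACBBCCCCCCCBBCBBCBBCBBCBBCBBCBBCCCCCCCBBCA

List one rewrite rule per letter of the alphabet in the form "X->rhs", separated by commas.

  step 3 ⇒ step 4: CBBCCCCCCCBBCACBBCCCCCCCBBCACBBCCCCCCCBBCA ⇒ CBB·CCC·CCC·CBB·CBB·CBB·CBB·CBB·CBB·CBB·CCC·CCC·CBB·CA·CBB·CCC·CCC·CBB·CBB·CBB·CBB·CBB·CBB·CBB·CCC·CCC·CBB·CA·CBB·CCC·CCC·CBB·CBB·CBB·CBB·CBB·CBB·CBB·CCC·CCC·CBB·CA
    A ↦ CA
    B ↦ CCC
    C ↦ CBB

A->CA, B->CCC, C->CBB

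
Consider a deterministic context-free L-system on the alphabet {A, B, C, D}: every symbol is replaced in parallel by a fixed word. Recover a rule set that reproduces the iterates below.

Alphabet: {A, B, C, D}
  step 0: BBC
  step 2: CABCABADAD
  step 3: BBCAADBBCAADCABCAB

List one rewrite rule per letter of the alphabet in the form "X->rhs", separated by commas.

  step 2 ⇒ step 3: CABCABADAD ⇒ BB·CA·AD·BB·CA·AD·CA·B·CA·B
    A ↦ CA
    B ↦ AD
    C ↦ BB
    D ↦ B

A->CA, B->AD, C->BB, D->B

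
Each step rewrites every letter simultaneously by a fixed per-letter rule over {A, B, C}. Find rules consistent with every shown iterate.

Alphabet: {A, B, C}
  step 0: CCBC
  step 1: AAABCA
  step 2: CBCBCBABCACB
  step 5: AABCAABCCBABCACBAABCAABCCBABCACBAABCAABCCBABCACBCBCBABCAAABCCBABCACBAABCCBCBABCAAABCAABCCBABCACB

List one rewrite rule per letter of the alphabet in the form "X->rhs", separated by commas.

A->CB, B->ABC, C->A

  step 1 ⇒ step 2: AAABCA ⇒ CB·CB·CB·ABC·A·CB
    A ↦ CB
    B ↦ ABC
    C ↦ A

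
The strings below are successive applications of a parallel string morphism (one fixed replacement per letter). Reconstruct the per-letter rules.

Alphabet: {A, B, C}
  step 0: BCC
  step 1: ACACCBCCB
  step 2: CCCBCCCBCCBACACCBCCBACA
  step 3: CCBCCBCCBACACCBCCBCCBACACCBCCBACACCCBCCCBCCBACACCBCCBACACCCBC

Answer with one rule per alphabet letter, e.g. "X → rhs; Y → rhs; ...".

A->C, B->ACA, C->CCB

  step 2 ⇒ step 3: CCCBCCCBCCBACACCBCCBACA ⇒ CCB·CCB·CCB·ACA·CCB·CCB·CCB·ACA·CCB·CCB·ACA·C·CCB·C·CCB·CCB·ACA·CCB·CCB·ACA·C·CCB·C
    A ↦ C
    B ↦ ACA
    C ↦ CCB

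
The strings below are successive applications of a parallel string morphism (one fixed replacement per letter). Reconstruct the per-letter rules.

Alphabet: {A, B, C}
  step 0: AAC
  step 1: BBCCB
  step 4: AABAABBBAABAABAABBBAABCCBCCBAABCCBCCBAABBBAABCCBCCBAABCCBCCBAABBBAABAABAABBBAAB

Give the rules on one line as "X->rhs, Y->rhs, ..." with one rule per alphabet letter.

  step 0 ⇒ step 1: AAC ⇒ B·B·CCB
    A ↦ B
    C ↦ CCB
    B ↦ AAB  (constrained at step 1)

A->B, B->AAB, C->CCB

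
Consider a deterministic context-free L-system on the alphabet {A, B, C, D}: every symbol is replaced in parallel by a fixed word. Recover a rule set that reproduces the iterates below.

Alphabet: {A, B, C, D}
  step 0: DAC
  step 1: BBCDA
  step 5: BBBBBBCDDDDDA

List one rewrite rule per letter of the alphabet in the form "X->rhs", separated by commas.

A->BC, B->D, C->DA, D->B

  step 0 ⇒ step 1: DAC ⇒ B·BC·DA
    A ↦ BC
    C ↦ DA
    D ↦ B
    B ↦ D  (constrained at step 1)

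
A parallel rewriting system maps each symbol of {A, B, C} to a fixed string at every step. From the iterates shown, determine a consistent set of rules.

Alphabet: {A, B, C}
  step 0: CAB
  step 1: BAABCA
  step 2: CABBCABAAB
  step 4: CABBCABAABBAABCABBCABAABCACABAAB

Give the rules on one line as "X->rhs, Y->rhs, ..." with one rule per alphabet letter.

A->B, B->CA, C->BAA

  step 1 ⇒ step 2: BAABCA ⇒ CA·B·B·CA·BAA·B
    A ↦ B
    B ↦ CA
    C ↦ BAA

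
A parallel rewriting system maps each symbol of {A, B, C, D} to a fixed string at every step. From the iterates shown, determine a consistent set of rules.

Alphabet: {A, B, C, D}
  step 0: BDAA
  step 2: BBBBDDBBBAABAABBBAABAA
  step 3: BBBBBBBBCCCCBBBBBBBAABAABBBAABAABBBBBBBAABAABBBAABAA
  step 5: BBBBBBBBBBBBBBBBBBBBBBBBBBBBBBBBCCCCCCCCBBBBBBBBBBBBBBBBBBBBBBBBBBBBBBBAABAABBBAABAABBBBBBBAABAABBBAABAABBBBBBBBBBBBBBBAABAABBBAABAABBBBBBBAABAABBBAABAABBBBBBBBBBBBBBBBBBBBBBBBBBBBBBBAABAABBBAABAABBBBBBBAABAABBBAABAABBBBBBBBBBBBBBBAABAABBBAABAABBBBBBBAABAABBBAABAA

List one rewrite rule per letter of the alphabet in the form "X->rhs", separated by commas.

A->BAA, B->BB, C->D, D->CC

  step 2 ⇒ step 3: BBBBDDBBBAABAABBBAABAA ⇒ BB·BB·BB·BB·CC·CC·BB·BB·BB·BAA·BAA·BB·BAA·BAA·BB·BB·BB·BAA·BAA·BB·BAA·BAA
    A ↦ BAA
    B ↦ BB
    D ↦ CC
    C ↦ D  (constrained at step 3)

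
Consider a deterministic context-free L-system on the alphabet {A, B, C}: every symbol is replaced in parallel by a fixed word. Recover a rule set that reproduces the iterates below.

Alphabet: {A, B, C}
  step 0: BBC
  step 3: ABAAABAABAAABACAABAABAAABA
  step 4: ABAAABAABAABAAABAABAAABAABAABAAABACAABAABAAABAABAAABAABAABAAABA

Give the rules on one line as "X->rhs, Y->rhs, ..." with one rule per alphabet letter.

  step 3 ⇒ step 4: ABAAABAABAAABACAABAABAAABA ⇒ ABA·A·ABA·ABA·ABA·A·ABA·ABA·A·ABA·ABA·ABA·A·ABA·CA·ABA·ABA·A·ABA·ABA·A·ABA·ABA·ABA·A·ABA
    A ↦ ABA
    B ↦ A
    C ↦ CA

A->ABA, B->A, C->CA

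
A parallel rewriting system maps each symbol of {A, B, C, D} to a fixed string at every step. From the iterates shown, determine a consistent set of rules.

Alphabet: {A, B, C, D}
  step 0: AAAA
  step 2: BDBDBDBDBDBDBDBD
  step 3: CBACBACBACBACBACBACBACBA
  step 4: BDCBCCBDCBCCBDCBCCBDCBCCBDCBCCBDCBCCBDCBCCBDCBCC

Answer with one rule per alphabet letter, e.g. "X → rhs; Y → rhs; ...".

A->CC, B->CB, C->BD, D->A

  step 3 ⇒ step 4: CBACBACBACBACBACBACBACBA ⇒ BD·CB·CC·BD·CB·CC·BD·CB·CC·BD·CB·CC·BD·CB·CC·BD·CB·CC·BD·CB·CC·BD·CB·CC
    A ↦ CC
    B ↦ CB
    C ↦ BD
  step 2 ⇒ step 3: BDBDBDBDBDBDBDBD ⇒ CB·A·CB·A·CB·A·CB·A·CB·A·CB·A·CB·A·CB·A
    D ↦ A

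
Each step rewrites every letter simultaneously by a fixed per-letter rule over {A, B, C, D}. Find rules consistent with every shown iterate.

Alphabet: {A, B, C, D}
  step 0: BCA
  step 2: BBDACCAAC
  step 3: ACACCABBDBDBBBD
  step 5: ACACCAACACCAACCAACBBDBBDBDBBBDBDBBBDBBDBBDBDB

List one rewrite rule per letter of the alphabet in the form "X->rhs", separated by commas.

A->B, B->AC, C->BD, D->CA

  step 2 ⇒ step 3: BBDACCAAC ⇒ AC·AC·CA·B·BD·BD·B·B·BD
    A ↦ B
    B ↦ AC
    C ↦ BD
    D ↦ CA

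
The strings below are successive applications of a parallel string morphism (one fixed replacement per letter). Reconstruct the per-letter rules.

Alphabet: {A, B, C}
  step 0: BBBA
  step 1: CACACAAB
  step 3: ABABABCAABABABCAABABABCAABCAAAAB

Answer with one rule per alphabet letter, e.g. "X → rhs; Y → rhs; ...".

  step 0 ⇒ step 1: BBBA ⇒ CA·CA·CA·AB
    A ↦ AB
    B ↦ CA
    C ↦ AA  (constrained at step 1)

A->AB, B->CA, C->AA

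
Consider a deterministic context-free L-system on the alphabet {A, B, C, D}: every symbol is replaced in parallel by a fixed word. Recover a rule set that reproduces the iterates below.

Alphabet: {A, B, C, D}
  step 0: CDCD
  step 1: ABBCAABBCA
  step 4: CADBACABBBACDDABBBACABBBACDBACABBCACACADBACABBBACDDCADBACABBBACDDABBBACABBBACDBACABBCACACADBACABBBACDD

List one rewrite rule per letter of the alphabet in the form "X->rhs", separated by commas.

  step 0 ⇒ step 1: CDCD ⇒ ABB·CA·ABB·CA
    C ↦ ABB
    D ↦ CA
    A ↦ BAC  (constrained at step 1)
    B ↦ D  (constrained at step 1)

A->BAC, B->D, C->ABB, D->CA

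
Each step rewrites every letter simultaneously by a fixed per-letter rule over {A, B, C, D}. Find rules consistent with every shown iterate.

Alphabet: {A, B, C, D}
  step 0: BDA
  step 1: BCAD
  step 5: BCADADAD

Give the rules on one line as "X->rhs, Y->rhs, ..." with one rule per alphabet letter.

A->D, B->BC, C->A, D->A

  step 0 ⇒ step 1: BDA ⇒ BC·A·D
    A ↦ D
    B ↦ BC
    D ↦ A
    C ↦ A  (constrained at step 1)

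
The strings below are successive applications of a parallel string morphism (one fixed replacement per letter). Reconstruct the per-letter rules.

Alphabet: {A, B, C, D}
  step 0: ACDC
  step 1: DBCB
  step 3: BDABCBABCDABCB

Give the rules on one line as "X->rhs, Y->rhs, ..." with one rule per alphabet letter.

  step 0 ⇒ step 1: ACDC ⇒ D·B·C·B
    A ↦ D
    C ↦ B
    D ↦ C
    B ↦ ABC  (constrained at step 1)

A->D, B->ABC, C->B, D->C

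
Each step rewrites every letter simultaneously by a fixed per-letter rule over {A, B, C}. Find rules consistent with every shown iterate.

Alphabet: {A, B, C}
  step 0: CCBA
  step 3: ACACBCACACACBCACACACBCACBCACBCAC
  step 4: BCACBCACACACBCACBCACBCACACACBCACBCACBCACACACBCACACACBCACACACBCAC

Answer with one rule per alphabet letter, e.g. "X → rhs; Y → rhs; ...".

  step 3 ⇒ step 4: ACACBCACACACBCACACACBCACBCACBCAC ⇒ BC·AC·BC·AC·AC·AC·BC·AC·BC·AC·BC·AC·AC·AC·BC·AC·BC·AC·BC·AC·AC·AC·BC·AC·AC·AC·BC·AC·AC·AC·BC·AC
    A ↦ BC
    B ↦ AC
    C ↦ AC

A->BC, B->AC, C->AC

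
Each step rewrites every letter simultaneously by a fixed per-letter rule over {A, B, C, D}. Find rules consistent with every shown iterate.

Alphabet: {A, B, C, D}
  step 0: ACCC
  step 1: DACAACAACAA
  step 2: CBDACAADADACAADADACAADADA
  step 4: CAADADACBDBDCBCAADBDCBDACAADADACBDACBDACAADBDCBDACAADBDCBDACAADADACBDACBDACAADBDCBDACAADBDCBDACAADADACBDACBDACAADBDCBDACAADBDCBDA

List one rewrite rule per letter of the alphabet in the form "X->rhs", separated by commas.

A->DA, B->DBD, C->CAA, D->CB

  step 1 ⇒ step 2: DACAACAACAA ⇒ CB·DA·CAA·DA·DA·CAA·DA·DA·CAA·DA·DA
    A ↦ DA
    C ↦ CAA
    D ↦ CB
    B ↦ DBD  (constrained at step 2)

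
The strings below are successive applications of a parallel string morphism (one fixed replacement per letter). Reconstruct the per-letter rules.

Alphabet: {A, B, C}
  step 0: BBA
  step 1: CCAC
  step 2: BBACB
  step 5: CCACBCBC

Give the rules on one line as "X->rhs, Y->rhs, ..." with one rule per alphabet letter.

  step 1 ⇒ step 2: CCAC ⇒ B·B·AC·B
    A ↦ AC
    C ↦ B
  step 0 ⇒ step 1: BBA ⇒ C·C·AC
    B ↦ C

A->AC, B->C, C->B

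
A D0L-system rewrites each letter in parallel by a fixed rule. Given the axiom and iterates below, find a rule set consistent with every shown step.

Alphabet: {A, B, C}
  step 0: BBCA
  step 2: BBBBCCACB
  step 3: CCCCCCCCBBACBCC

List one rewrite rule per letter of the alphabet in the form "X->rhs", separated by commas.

A->AC, B->CC, C->B

  step 2 ⇒ step 3: BBBBCCACB ⇒ CC·CC·CC·CC·B·B·AC·B·CC
    A ↦ AC
    B ↦ CC
    C ↦ B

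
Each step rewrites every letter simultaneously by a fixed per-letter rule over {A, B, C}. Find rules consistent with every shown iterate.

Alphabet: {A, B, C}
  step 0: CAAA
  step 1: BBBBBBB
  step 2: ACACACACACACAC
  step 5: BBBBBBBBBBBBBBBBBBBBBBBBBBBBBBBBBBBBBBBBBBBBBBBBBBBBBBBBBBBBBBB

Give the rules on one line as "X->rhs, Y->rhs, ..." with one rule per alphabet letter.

A->BB, B->AC, C->B

  step 1 ⇒ step 2: BBBBBBB ⇒ AC·AC·AC·AC·AC·AC·AC
    B ↦ AC
  step 0 ⇒ step 1: CAAA ⇒ B·BB·BB·BB
    A ↦ BB
  step 0 ⇒ step 1: CAAA ⇒ B·BB·BB·BB
    C ↦ B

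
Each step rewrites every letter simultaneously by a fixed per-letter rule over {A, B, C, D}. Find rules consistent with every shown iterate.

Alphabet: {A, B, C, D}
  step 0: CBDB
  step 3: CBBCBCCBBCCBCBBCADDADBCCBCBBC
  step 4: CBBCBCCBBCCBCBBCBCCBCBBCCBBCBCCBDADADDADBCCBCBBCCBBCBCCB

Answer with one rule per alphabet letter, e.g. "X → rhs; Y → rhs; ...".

A->D, B->BC, C->CB, D->AD

  step 3 ⇒ step 4: CBBCBCCBBCCBCBBCADDADBCCBCBBC ⇒ CB·BC·BC·CB·BC·CB·CB·BC·BC·CB·CB·BC·CB·BC·BC·CB·D·AD·AD·D·AD·BC·CB·CB·BC·CB·BC·BC·CB
    A ↦ D
    B ↦ BC
    C ↦ CB
    D ↦ AD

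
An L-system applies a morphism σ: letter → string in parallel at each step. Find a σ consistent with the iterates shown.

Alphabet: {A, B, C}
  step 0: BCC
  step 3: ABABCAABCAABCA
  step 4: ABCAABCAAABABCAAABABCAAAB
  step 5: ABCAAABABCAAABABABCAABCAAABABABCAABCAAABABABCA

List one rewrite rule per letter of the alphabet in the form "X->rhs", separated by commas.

A->AB, B->CA, C->A

  step 4 ⇒ step 5: ABCAABCAAABABCAAABABCAAAB ⇒ AB·CA·A·AB·AB·CA·A·AB·AB·AB·CA·AB·CA·A·AB·AB·AB·CA·AB·CA·A·AB·AB·AB·CA
    A ↦ AB
    B ↦ CA
    C ↦ A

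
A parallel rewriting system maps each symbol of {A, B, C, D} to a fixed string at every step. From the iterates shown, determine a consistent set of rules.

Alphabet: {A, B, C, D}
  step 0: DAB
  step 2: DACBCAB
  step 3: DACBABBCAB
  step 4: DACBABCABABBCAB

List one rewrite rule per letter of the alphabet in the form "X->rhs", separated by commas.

  step 3 ⇒ step 4: DACBABBCAB ⇒ DA·C·B·AB·C·AB·AB·B·C·AB
    A ↦ C
    B ↦ AB
    C ↦ B
    D ↦ DA

A->C, B->AB, C->B, D->DA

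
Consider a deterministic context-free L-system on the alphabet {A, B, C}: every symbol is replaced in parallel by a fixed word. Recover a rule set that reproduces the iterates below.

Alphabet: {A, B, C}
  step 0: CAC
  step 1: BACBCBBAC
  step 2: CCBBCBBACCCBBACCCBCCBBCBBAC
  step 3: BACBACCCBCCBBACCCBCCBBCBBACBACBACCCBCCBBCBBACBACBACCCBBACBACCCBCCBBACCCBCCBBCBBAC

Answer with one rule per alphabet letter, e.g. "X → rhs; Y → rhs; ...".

  step 2 ⇒ step 3: CCBBCBBACCCBBACCCBCCBBCBBAC ⇒ BAC·BAC·CCB·CCB·BAC·CCB·CCB·BCB·BAC·BAC·BAC·CCB·CCB·BCB·BAC·BAC·BAC·CCB·BAC·BAC·CCB·CCB·BAC·CCB·CCB·BCB·BAC
    A ↦ BCB
    B ↦ CCB
    C ↦ BAC

A->BCB, B->CCB, C->BAC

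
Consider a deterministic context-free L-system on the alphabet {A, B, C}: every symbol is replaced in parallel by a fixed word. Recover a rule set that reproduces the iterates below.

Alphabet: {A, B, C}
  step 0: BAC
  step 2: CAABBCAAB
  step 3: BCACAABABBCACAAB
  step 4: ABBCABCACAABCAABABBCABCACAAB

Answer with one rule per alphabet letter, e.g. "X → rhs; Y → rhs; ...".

  step 3 ⇒ step 4: BCACAABABBCACAAB ⇒ AB·B·CA·B·CA·CA·AB·CA·AB·AB·B·CA·B·CA·CA·AB
    A ↦ CA
    B ↦ AB
    C ↦ B

A->CA, B->AB, C->B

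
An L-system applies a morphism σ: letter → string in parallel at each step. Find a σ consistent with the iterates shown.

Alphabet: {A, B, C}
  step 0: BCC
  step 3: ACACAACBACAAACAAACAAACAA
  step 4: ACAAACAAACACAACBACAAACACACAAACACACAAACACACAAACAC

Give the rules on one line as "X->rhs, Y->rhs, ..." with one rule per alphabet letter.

A->AC, B->CB, C->AA

  step 3 ⇒ step 4: ACACAACBACAAACAAACAAACAA ⇒ AC·AA·AC·AA·AC·AC·AA·CB·AC·AA·AC·AC·AC·AA·AC·AC·AC·AA·AC·AC·AC·AA·AC·AC
    A ↦ AC
    B ↦ CB
    C ↦ AA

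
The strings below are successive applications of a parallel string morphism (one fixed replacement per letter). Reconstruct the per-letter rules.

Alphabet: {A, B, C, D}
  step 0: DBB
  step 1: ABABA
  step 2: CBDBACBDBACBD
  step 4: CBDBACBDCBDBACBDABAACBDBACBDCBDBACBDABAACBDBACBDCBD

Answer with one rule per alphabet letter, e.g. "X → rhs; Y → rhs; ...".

A->CBD, B->BA, C->A, D->A

  step 1 ⇒ step 2: ABABA ⇒ CBD·BA·CBD·BA·CBD
    A ↦ CBD
    B ↦ BA
    C ↦ A  (constrained at step 2)
  step 0 ⇒ step 1: DBB ⇒ A·BA·BA
    D ↦ A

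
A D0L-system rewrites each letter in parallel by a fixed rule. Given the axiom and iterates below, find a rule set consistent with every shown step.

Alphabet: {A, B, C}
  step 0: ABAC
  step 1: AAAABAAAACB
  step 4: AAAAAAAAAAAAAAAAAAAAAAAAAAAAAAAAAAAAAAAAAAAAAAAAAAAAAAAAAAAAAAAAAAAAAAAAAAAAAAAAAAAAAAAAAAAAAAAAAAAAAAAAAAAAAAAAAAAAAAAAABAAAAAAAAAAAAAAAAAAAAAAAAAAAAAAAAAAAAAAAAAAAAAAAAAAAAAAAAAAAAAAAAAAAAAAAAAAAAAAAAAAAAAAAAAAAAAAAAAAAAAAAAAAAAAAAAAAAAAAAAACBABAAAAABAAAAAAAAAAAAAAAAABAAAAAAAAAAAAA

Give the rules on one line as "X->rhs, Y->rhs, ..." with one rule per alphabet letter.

  step 0 ⇒ step 1: ABAC ⇒ AAA·ABA·AAA·CB
    A ↦ AAA
    B ↦ ABA
    C ↦ CB

A->AAA, B->ABA, C->CB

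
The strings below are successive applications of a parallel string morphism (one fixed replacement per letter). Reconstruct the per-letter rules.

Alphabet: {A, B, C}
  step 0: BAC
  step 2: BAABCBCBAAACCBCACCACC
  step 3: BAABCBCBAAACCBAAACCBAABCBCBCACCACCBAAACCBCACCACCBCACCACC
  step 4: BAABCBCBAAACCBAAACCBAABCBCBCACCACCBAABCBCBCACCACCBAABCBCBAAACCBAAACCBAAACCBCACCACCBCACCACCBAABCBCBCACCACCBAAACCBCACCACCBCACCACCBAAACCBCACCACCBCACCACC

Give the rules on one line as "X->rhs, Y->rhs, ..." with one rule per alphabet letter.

A->BC, B->BAA, C->ACC

  step 3 ⇒ step 4: BAABCBCBAAACCBAAACCBAABCBCBCACCACCBAAACCBCACCACCBCACCACC ⇒ BAA·BC·BC·BAA·ACC·BAA·ACC·BAA·BC·BC·BC·ACC·ACC·BAA·BC·BC·BC·ACC·ACC·BAA·BC·BC·BAA·ACC·BAA·ACC·BAA·ACC·BC·ACC·ACC·BC·ACC·ACC·BAA·BC·BC·BC·ACC·ACC·BAA·ACC·BC·ACC·ACC·BC·ACC·ACC·BAA·ACC·BC·ACC·ACC·BC·ACC·ACC
    A ↦ BC
    B ↦ BAA
    C ↦ ACC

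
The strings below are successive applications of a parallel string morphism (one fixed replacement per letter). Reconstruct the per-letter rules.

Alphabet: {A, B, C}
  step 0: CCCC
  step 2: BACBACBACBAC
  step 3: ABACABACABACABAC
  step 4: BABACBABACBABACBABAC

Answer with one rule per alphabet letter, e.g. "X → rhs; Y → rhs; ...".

  step 3 ⇒ step 4: ABACABACABACABAC ⇒ B·A·B·AC·B·A·B·AC·B·A·B·AC·B·A·B·AC
    A ↦ B
    B ↦ A
    C ↦ AC

A->B, B->A, C->AC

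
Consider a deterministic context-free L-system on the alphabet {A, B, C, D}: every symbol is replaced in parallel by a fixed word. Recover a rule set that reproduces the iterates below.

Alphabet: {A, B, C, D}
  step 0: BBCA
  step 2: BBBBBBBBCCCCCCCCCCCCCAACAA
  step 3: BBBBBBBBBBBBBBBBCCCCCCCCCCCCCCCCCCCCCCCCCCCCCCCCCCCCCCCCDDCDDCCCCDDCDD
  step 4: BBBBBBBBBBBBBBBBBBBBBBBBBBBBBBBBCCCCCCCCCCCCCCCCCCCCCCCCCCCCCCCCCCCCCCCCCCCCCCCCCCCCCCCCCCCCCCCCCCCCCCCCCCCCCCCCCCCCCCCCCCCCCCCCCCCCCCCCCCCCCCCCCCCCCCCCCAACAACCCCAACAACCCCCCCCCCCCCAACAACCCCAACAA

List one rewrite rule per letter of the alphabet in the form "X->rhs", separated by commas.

A->CDD, B->BB, C->CCC, D->CAA

  step 3 ⇒ step 4: BBBBBBBBBBBBBBBBCCCCCCCCCCCCCCCCCCCCCCCCCCCCCCCCCCCCCCCCDDCDDCCCCDDCDD ⇒ BB·BB·BB·BB·BB·BB·BB·BB·BB·BB·BB·BB·BB·BB·BB·BB·CCC·CCC·CCC·CCC·CCC·CCC·CCC·CCC·CCC·CCC·CCC·CCC·CCC·CCC·CCC·CCC·CCC·CCC·CCC·CCC·CCC·CCC·CCC·CCC·CCC·CCC·CCC·CCC·CCC·CCC·CCC·CCC·CCC·CCC·CCC·CCC·CCC·CCC·CCC·CCC·CAA·CAA·CCC·CAA·CAA·CCC·CCC·CCC·CCC·CAA·CAA·CCC·CAA·CAA
    B ↦ BB
    C ↦ CCC
    D ↦ CAA
  step 2 ⇒ step 3: BBBBBBBBCCCCCCCCCCCCCAACAA ⇒ BB·BB·BB·BB·BB·BB·BB·BB·CCC·CCC·CCC·CCC·CCC·CCC·CCC·CCC·CCC·CCC·CCC·CCC·CCC·CDD·CDD·CCC·CDD·CDD
    A ↦ CDD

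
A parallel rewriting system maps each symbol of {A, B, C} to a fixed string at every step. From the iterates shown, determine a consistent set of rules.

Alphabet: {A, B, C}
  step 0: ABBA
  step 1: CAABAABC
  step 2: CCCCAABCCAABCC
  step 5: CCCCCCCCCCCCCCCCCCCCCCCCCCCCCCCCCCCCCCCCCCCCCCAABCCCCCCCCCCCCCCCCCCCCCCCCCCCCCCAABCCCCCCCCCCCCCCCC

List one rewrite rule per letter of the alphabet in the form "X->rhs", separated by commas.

  step 1 ⇒ step 2: CAABAABC ⇒ CC·C·C·AAB·C·C·AAB·CC
    A ↦ C
    B ↦ AAB
    C ↦ CC

A->C, B->AAB, C->CC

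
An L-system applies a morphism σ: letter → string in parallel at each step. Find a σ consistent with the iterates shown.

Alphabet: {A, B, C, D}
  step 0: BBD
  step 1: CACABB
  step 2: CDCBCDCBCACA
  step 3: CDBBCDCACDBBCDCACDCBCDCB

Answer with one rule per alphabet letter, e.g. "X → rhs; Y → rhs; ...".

  step 2 ⇒ step 3: CDCBCDCBCACA ⇒ CD·BB·CD·CA·CD·BB·CD·CA·CD·CB·CD·CB
    A ↦ CB
    B ↦ CA
    C ↦ CD
    D ↦ BB

A->CB, B->CA, C->CD, D->BB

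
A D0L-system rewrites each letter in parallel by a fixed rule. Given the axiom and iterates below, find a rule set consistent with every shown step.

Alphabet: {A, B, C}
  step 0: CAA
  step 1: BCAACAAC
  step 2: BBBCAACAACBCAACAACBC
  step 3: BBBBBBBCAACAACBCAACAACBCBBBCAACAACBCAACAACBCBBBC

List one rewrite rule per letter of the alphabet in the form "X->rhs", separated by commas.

  step 2 ⇒ step 3: BBBCAACAACBCAACAACBC ⇒ BB·BB·BB·BC·AAC·AAC·BC·AAC·AAC·BC·BB·BC·AAC·AAC·BC·AAC·AAC·BC·BB·BC
    A ↦ AAC
    B ↦ BB
    C ↦ BC

A->AAC, B->BB, C->BC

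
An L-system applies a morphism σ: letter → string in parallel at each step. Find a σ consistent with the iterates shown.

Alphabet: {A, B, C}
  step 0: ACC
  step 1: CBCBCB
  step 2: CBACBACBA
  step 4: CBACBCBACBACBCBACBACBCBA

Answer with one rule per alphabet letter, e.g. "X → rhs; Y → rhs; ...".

  step 1 ⇒ step 2: CBCBCB ⇒ CB·A·CB·A·CB·A
    B ↦ A
    C ↦ CB
  step 0 ⇒ step 1: ACC ⇒ CB·CB·CB
    A ↦ CB

A->CB, B->A, C->CB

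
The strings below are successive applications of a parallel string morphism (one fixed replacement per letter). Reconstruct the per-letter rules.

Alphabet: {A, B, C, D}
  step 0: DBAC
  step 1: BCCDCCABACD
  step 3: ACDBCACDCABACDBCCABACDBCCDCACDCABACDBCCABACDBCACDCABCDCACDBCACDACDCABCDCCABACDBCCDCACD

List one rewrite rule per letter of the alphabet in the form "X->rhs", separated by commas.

A->CAB, B->CDC, C->ACD, D->BC

  step 0 ⇒ step 1: DBAC ⇒ BC·CDC·CAB·ACD
    A ↦ CAB
    B ↦ CDC
    C ↦ ACD
    D ↦ BC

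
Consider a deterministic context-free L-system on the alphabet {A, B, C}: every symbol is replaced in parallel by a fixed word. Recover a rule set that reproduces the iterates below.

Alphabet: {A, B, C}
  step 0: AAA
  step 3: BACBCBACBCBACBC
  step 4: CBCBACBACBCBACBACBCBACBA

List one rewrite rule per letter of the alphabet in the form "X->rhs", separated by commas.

  step 3 ⇒ step 4: BACBCBACBCBACBC ⇒ C·BC·BA·C·BA·C·BC·BA·C·BA·C·BC·BA·C·BA
    A ↦ BC
    B ↦ C
    C ↦ BA

A->BC, B->C, C->BA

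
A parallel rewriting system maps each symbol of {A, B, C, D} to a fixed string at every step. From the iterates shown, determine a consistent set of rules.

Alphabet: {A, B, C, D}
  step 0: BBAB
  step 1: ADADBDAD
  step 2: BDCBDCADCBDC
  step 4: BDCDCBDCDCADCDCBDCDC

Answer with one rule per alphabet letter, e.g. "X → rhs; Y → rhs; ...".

A->BD, B->AD, C->D, D->C

  step 1 ⇒ step 2: ADADBDAD ⇒ BD·C·BD·C·AD·C·BD·C
    A ↦ BD
    B ↦ AD
    D ↦ C
    C ↦ D  (constrained at step 2)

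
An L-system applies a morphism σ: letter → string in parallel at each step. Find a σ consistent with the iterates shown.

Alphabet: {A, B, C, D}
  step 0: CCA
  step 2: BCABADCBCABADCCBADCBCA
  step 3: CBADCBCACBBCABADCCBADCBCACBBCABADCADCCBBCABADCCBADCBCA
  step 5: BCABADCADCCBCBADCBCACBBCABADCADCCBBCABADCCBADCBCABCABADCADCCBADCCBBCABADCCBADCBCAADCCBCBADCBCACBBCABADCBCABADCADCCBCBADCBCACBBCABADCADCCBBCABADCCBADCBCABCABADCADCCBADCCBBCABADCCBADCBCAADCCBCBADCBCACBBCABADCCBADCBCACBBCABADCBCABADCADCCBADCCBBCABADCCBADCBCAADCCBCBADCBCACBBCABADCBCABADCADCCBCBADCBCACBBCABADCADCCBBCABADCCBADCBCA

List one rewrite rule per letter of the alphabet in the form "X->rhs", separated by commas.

A->BCA, B->CB, C->ADC, D->B

  step 2 ⇒ step 3: BCABADCBCABADCCBADCBCA ⇒ CB·ADC·BCA·CB·BCA·B·ADC·CB·ADC·BCA·CB·BCA·B·ADC·ADC·CB·BCA·B·ADC·CB·ADC·BCA
    A ↦ BCA
    B ↦ CB
    C ↦ ADC
    D ↦ B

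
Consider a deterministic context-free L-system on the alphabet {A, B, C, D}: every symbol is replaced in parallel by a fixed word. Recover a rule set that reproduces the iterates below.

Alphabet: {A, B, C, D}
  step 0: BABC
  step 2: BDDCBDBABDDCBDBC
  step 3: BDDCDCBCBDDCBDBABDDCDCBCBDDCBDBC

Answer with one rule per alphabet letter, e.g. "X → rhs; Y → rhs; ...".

  step 2 ⇒ step 3: BDDCBDBABDDCBDBC ⇒ BD·DC·DC·BC·BD·DC·BD·BA·BD·DC·DC·BC·BD·DC·BD·BC
    A ↦ BA
    B ↦ BD
    C ↦ BC
    D ↦ DC

A->BA, B->BD, C->BC, D->DC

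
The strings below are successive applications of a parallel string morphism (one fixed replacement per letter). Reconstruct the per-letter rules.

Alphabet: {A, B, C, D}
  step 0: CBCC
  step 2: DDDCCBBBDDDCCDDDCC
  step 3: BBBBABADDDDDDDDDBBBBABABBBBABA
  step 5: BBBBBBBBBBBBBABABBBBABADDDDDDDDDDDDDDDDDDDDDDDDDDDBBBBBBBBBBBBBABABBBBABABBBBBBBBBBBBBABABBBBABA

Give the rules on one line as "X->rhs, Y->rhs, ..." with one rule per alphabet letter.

  step 2 ⇒ step 3: DDDCCBBBDDDCCDDDCC ⇒ B·B·B·BA·BA·DDD·DDD·DDD·B·B·B·BA·BA·B·B·B·BA·BA
    B ↦ DDD
    C ↦ BA
    D ↦ B
    A ↦ CC  (constrained at step 3)

A->CC, B->DDD, C->BA, D->B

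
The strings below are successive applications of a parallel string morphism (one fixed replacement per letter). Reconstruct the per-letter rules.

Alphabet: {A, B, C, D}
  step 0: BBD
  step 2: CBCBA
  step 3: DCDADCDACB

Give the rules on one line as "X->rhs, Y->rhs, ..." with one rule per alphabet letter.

A->CB, B->A, C->DCD, D->B

  step 2 ⇒ step 3: CBCBA ⇒ DCD·A·DCD·A·CB
    A ↦ CB
    B ↦ A
    C ↦ DCD
    D ↦ B  (constrained at step 0)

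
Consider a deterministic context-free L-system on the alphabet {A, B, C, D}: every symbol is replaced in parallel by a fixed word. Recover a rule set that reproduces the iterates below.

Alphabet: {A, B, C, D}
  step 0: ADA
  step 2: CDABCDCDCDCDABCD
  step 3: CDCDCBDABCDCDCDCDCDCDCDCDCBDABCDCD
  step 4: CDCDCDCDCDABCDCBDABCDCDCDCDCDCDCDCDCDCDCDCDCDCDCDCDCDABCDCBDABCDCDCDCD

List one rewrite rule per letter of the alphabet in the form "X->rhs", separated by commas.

A->CBD, B->AB, C->CD, D->CD

  step 3 ⇒ step 4: CDCDCBDABCDCDCDCDCDCDCDCDCBDABCDCD ⇒ CD·CD·CD·CD·CD·AB·CD·CBD·AB·CD·CD·CD·CD·CD·CD·CD·CD·CD·CD·CD·CD·CD·CD·CD·CD·CD·AB·CD·CBD·AB·CD·CD·CD·CD
    A ↦ CBD
    B ↦ AB
    C ↦ CD
    D ↦ CD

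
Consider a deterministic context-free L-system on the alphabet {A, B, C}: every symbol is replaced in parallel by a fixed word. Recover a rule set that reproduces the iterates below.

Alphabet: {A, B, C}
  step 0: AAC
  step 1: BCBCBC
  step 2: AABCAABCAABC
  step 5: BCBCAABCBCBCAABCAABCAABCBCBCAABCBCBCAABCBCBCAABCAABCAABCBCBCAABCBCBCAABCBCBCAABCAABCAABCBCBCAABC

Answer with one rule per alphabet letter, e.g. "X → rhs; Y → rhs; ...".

A->BC, B->AA, C->BC

  step 1 ⇒ step 2: BCBCBC ⇒ AA·BC·AA·BC·AA·BC
    B ↦ AA
    C ↦ BC
  step 0 ⇒ step 1: AAC ⇒ BC·BC·BC
    A ↦ BC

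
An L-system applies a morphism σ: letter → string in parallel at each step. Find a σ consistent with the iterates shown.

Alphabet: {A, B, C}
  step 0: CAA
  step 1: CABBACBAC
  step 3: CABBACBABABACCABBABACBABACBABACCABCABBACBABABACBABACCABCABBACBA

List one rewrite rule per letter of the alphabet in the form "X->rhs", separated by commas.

  step 0 ⇒ step 1: CAA ⇒ CAB·BAC·BAC
    A ↦ BAC
    C ↦ CAB
    B ↦ BA  (constrained at step 1)

A->BAC, B->BA, C->CAB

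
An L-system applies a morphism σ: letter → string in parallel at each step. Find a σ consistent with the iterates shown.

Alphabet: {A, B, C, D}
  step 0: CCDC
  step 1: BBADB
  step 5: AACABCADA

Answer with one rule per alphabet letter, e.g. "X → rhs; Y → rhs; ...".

A->C, B->A, C->B, D->AD

  step 0 ⇒ step 1: CCDC ⇒ B·B·AD·B
    C ↦ B
    D ↦ AD
    A ↦ C  (constrained at step 1)
    B ↦ A  (constrained at step 1)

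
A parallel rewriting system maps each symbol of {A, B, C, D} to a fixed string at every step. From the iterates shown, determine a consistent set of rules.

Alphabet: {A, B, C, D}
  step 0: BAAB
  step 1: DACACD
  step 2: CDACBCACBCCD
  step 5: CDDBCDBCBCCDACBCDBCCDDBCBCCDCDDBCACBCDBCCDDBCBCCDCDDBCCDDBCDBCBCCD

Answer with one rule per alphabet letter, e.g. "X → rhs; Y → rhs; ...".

  step 1 ⇒ step 2: DACACD ⇒ CD·AC·BC·AC·BC·CD
    A ↦ AC
    C ↦ BC
    D ↦ CD
  step 0 ⇒ step 1: BAAB ⇒ D·AC·AC·D
    B ↦ D

A->AC, B->D, C->BC, D->CD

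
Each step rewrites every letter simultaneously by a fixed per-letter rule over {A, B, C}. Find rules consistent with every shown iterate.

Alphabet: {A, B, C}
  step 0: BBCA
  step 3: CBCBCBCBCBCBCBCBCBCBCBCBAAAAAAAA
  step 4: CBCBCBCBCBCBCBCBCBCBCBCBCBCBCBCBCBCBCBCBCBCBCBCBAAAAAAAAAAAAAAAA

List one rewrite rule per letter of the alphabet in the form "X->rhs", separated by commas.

  step 3 ⇒ step 4: CBCBCBCBCBCBCBCBCBCBCBCBAAAAAAAA ⇒ CB·CB·CB·CB·CB·CB·CB·CB·CB·CB·CB·CB·CB·CB·CB·CB·CB·CB·CB·CB·CB·CB·CB·CB·AA·AA·AA·AA·AA·AA·AA·AA
    A ↦ AA
    B ↦ CB
    C ↦ CB

A->AA, B->CB, C->CB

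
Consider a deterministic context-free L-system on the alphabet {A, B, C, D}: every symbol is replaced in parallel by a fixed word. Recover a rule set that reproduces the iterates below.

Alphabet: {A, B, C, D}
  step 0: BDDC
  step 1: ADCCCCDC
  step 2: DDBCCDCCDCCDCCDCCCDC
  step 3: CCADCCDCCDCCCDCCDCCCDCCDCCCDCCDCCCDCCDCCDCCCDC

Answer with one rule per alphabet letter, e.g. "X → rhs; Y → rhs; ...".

A->DDB, B->ADC, C->CDC, D->C

  step 2 ⇒ step 3: DDBCCDCCDCCDCCDCCCDC ⇒ C·C·ADC·CDC·CDC·C·CDC·CDC·C·CDC·CDC·C·CDC·CDC·C·CDC·CDC·CDC·C·CDC
    B ↦ ADC
    C ↦ CDC
    D ↦ C
  step 1 ⇒ step 2: ADCCCCDC ⇒ DDB·C·CDC·CDC·CDC·CDC·C·CDC
    A ↦ DDB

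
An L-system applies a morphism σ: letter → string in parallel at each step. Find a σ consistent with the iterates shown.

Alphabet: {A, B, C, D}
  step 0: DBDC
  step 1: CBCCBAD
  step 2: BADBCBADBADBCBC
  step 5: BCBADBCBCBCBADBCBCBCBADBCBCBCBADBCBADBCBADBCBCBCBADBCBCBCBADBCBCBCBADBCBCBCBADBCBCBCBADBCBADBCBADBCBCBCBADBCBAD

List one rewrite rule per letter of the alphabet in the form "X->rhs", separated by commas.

A->B, B->BC, C->BAD, D->C

  step 1 ⇒ step 2: CBCCBAD ⇒ BAD·BC·BAD·BAD·BC·B·C
    A ↦ B
    B ↦ BC
    C ↦ BAD
    D ↦ C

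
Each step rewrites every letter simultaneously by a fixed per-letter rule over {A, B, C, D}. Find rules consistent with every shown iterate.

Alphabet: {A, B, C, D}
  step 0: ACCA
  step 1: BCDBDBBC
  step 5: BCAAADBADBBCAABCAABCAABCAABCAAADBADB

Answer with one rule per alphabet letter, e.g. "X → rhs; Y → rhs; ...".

  step 0 ⇒ step 1: ACCA ⇒ BC·DB·DB·BC
    A ↦ BC
    C ↦ DB
    B ↦ A  (constrained at step 1)
    D ↦ A  (constrained at step 1)

A->BC, B->A, C->DB, D->A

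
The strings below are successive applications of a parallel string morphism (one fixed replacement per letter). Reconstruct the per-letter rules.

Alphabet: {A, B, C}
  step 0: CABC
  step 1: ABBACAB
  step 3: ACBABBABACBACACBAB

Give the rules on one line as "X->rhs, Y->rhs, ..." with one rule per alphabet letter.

A->B, B->AC, C->AB

  step 0 ⇒ step 1: CABC ⇒ AB·B·AC·AB
    A ↦ B
    B ↦ AC
    C ↦ AB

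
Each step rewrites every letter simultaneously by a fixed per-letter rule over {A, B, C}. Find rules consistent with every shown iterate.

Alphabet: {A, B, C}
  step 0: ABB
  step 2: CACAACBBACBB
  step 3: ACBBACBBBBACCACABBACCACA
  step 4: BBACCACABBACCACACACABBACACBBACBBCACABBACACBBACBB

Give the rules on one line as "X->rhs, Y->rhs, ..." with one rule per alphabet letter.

  step 3 ⇒ step 4: ACBBACBBBBACCACABBACCACA ⇒ BB·AC·CA·CA·BB·AC·CA·CA·CA·CA·BB·AC·AC·BB·AC·BB·CA·CA·BB·AC·AC·BB·AC·BB
    A ↦ BB
    B ↦ CA
    C ↦ AC

A->BB, B->CA, C->AC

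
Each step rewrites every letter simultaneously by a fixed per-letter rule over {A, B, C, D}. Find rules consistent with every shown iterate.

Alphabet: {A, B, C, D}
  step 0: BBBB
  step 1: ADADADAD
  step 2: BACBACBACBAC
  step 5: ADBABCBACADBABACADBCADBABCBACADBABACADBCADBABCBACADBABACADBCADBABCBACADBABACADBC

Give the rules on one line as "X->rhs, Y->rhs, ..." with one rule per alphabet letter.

A->BA, B->AD, C->BC, D->C

  step 1 ⇒ step 2: ADADADAD ⇒ BA·C·BA·C·BA·C·BA·C
    A ↦ BA
    D ↦ C
  step 0 ⇒ step 1: BBBB ⇒ AD·AD·AD·AD
    B ↦ AD
    C ↦ BC  (constrained at step 2)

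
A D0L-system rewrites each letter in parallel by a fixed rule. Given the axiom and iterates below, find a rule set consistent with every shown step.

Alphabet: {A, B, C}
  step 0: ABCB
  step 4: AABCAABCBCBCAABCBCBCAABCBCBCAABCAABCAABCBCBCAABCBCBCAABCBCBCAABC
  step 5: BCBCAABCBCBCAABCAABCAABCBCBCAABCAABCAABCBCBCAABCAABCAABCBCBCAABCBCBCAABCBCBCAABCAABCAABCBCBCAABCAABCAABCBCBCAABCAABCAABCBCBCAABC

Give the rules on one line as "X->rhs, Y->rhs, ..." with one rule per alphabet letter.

A->BC, B->AA, C->BC

  step 4 ⇒ step 5: AABCAABCBCBCAABCBCBCAABCBCBCAABCAABCAABCBCBCAABCBCBCAABCBCBCAABC ⇒ BC·BC·AA·BC·BC·BC·AA·BC·AA·BC·AA·BC·BC·BC·AA·BC·AA·BC·AA·BC·BC·BC·AA·BC·AA·BC·AA·BC·BC·BC·AA·BC·BC·BC·AA·BC·BC·BC·AA·BC·AA·BC·AA·BC·BC·BC·AA·BC·AA·BC·AA·BC·BC·BC·AA·BC·AA·BC·AA·BC·BC·BC·AA·BC
    A ↦ BC
    B ↦ AA
    C ↦ BC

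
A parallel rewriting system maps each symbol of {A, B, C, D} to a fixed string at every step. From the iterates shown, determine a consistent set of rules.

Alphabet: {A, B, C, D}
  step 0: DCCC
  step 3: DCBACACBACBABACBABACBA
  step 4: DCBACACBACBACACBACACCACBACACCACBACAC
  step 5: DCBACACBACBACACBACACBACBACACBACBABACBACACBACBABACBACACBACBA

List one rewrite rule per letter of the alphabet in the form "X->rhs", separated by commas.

  step 4 ⇒ step 5: DCBACACBACBACACBACACCACBACACCACBACAC ⇒ DC·BA·CA·C·BA·C·BA·CA·C·BA·CA·C·BA·C·BA·CA·C·BA·C·BA·BA·C·BA·CA·C·BA·C·BA·BA·C·BA·CA·C·BA·C·BA
    A ↦ C
    B ↦ CA
    C ↦ BA
    D ↦ DC

A->C, B->CA, C->BA, D->DC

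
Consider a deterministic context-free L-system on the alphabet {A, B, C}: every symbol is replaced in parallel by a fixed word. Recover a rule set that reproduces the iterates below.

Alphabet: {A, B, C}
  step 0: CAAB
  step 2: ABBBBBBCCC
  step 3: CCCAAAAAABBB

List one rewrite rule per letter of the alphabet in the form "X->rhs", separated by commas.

A->CCC, B->A, C->B

  step 2 ⇒ step 3: ABBBBBBCCC ⇒ CCC·A·A·A·A·A·A·B·B·B
    A ↦ CCC
    B ↦ A
    C ↦ B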